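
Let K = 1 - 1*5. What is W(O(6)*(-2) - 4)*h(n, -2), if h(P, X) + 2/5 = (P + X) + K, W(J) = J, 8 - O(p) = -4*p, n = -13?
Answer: 6596/5 ≈ 1319.2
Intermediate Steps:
O(p) = 8 + 4*p (O(p) = 8 - (-4)*p = 8 + 4*p)
K = -4 (K = 1 - 5 = -4)
h(P, X) = -22/5 + P + X (h(P, X) = -⅖ + ((P + X) - 4) = -⅖ + (-4 + P + X) = -22/5 + P + X)
W(O(6)*(-2) - 4)*h(n, -2) = ((8 + 4*6)*(-2) - 4)*(-22/5 - 13 - 2) = ((8 + 24)*(-2) - 4)*(-97/5) = (32*(-2) - 4)*(-97/5) = (-64 - 4)*(-97/5) = -68*(-97/5) = 6596/5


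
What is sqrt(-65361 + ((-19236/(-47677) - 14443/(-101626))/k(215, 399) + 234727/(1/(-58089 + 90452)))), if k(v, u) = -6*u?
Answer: sqrt(4924895964034972174817279509)/805182798 ≈ 87157.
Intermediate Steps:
sqrt(-65361 + ((-19236/(-47677) - 14443/(-101626))/k(215, 399) + 234727/(1/(-58089 + 90452)))) = sqrt(-65361 + ((-19236/(-47677) - 14443/(-101626))/((-6*399)) + 234727/(1/(-58089 + 90452)))) = sqrt(-65361 + ((-19236*(-1/47677) - 14443*(-1/101626))/(-2394) + 234727/(1/32363))) = sqrt(-65361 + ((2748/6811 + 14443/101626)*(-1/2394) + 234727/(1/32363))) = sqrt(-65361 + ((7706929/14126014)*(-1/2394) + 234727*32363)) = sqrt(-65361 + (-7706929/33817677516 + 7596469901)) = sqrt(-65361 + 256894969372010738987/33817677516) = sqrt(256892759014790615711/33817677516) = sqrt(4924895964034972174817279509)/805182798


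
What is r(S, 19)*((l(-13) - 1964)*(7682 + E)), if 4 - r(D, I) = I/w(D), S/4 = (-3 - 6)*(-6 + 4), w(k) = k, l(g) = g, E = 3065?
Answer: -1905131437/24 ≈ -7.9380e+7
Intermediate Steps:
S = 72 (S = 4*((-3 - 6)*(-6 + 4)) = 4*(-9*(-2)) = 4*18 = 72)
r(D, I) = 4 - I/D
r(S, 19)*((l(-13) - 1964)*(7682 + E)) = (4 - 1*19/72)*((-13 - 1964)*(7682 + 3065)) = (4 - 1*19*1/72)*(-1977*10747) = (4 - 19/72)*(-21246819) = (269/72)*(-21246819) = -1905131437/24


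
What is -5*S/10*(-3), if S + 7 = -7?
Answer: -21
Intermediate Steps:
S = -14 (S = -7 - 7 = -14)
-5*S/10*(-3) = -(-70)/10*(-3) = -5*(-7/5)*(-3) = 7*(-3) = -21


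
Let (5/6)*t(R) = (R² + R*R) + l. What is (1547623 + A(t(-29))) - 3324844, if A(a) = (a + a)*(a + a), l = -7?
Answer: 14383179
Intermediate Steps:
t(R) = -42/5 + 12*R²/5 (t(R) = 6*((R² + R*R) - 7)/5 = 6*((R² + R²) - 7)/5 = 6*(2*R² - 7)/5 = 6*(-7 + 2*R²)/5 = -42/5 + 12*R²/5)
A(a) = 4*a² (A(a) = (2*a)*(2*a) = 4*a²)
(1547623 + A(t(-29))) - 3324844 = (1547623 + 4*(-42/5 + (12/5)*(-29)²)²) - 3324844 = (1547623 + 4*(-42/5 + (12/5)*841)²) - 3324844 = (1547623 + 4*(-42/5 + 10092/5)²) - 3324844 = (1547623 + 4*2010²) - 3324844 = (1547623 + 4*4040100) - 3324844 = (1547623 + 16160400) - 3324844 = 17708023 - 3324844 = 14383179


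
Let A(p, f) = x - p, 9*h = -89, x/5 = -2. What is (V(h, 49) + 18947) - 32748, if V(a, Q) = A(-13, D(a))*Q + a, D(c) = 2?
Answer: -122975/9 ≈ -13664.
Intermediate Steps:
x = -10 (x = 5*(-2) = -10)
h = -89/9 (h = (⅑)*(-89) = -89/9 ≈ -9.8889)
A(p, f) = -10 - p
V(a, Q) = a + 3*Q (V(a, Q) = (-10 - 1*(-13))*Q + a = (-10 + 13)*Q + a = 3*Q + a = a + 3*Q)
(V(h, 49) + 18947) - 32748 = ((-89/9 + 3*49) + 18947) - 32748 = ((-89/9 + 147) + 18947) - 32748 = (1234/9 + 18947) - 32748 = 171757/9 - 32748 = -122975/9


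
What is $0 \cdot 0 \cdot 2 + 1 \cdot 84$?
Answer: $84$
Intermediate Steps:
$0 \cdot 0 \cdot 2 + 1 \cdot 84 = 0 \cdot 2 + 84 = 0 + 84 = 84$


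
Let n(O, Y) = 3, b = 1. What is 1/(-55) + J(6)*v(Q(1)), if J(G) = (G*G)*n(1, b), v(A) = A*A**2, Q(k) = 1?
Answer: 5939/55 ≈ 107.98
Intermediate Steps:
v(A) = A**3
J(G) = 3*G**2 (J(G) = (G*G)*3 = G**2*3 = 3*G**2)
1/(-55) + J(6)*v(Q(1)) = 1/(-55) + (3*6**2)*1**3 = -1/55 + (3*36)*1 = -1/55 + 108*1 = -1/55 + 108 = 5939/55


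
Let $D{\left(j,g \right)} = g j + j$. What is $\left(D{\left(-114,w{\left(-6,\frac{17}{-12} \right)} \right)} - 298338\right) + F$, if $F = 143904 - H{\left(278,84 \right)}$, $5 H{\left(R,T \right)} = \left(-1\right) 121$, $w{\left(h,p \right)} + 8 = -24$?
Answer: $- \frac{754379}{5} \approx -1.5088 \cdot 10^{5}$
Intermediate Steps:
$w{\left(h,p \right)} = -32$ ($w{\left(h,p \right)} = -8 - 24 = -32$)
$H{\left(R,T \right)} = - \frac{121}{5}$ ($H{\left(R,T \right)} = \frac{\left(-1\right) 121}{5} = \frac{1}{5} \left(-121\right) = - \frac{121}{5}$)
$D{\left(j,g \right)} = j + g j$
$F = \frac{719641}{5}$ ($F = 143904 - - \frac{121}{5} = 143904 + \frac{121}{5} = \frac{719641}{5} \approx 1.4393 \cdot 10^{5}$)
$\left(D{\left(-114,w{\left(-6,\frac{17}{-12} \right)} \right)} - 298338\right) + F = \left(- 114 \left(1 - 32\right) - 298338\right) + \frac{719641}{5} = \left(\left(-114\right) \left(-31\right) - 298338\right) + \frac{719641}{5} = \left(3534 - 298338\right) + \frac{719641}{5} = -294804 + \frac{719641}{5} = - \frac{754379}{5}$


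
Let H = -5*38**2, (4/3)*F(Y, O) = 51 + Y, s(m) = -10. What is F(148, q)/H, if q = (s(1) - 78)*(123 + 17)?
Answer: -597/28880 ≈ -0.020672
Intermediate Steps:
q = -12320 (q = (-10 - 78)*(123 + 17) = -88*140 = -12320)
F(Y, O) = 153/4 + 3*Y/4 (F(Y, O) = 3*(51 + Y)/4 = 153/4 + 3*Y/4)
H = -7220 (H = -5*1444 = -7220)
F(148, q)/H = (153/4 + (3/4)*148)/(-7220) = (153/4 + 111)*(-1/7220) = (597/4)*(-1/7220) = -597/28880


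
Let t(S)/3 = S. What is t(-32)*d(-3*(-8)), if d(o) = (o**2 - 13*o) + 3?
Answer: -25632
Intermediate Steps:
t(S) = 3*S
d(o) = 3 + o**2 - 13*o
t(-32)*d(-3*(-8)) = (3*(-32))*(3 + (-3*(-8))**2 - (-39)*(-8)) = -96*(3 + 24**2 - 13*24) = -96*(3 + 576 - 312) = -96*267 = -25632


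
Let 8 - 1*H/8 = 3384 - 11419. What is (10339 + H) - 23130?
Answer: 51553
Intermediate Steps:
H = 64344 (H = 64 - 8*(3384 - 11419) = 64 - 8*(-8035) = 64 + 64280 = 64344)
(10339 + H) - 23130 = (10339 + 64344) - 23130 = 74683 - 23130 = 51553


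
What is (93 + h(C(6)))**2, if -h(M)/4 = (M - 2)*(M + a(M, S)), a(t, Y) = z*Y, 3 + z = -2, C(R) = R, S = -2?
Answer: 26569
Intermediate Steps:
z = -5 (z = -3 - 2 = -5)
a(t, Y) = -5*Y
h(M) = -4*(-2 + M)*(10 + M) (h(M) = -4*(M - 2)*(M - 5*(-2)) = -4*(-2 + M)*(M + 10) = -4*(-2 + M)*(10 + M))
(93 + h(C(6)))**2 = (93 + (80 - 32*6 - 4*6**2))**2 = (93 + (80 - 192 - 4*36))**2 = (93 + (80 - 192 - 144))**2 = (93 - 256)**2 = (-163)**2 = 26569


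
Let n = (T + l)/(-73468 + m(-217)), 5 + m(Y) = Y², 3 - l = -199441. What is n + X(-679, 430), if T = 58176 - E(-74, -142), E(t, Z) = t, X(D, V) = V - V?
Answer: -128847/13192 ≈ -9.7671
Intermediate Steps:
l = 199444 (l = 3 - 1*(-199441) = 3 + 199441 = 199444)
m(Y) = -5 + Y²
X(D, V) = 0
T = 58250 (T = 58176 - 1*(-74) = 58176 + 74 = 58250)
n = -128847/13192 (n = (58250 + 199444)/(-73468 + (-5 + (-217)²)) = 257694/(-73468 + (-5 + 47089)) = 257694/(-73468 + 47084) = 257694/(-26384) = 257694*(-1/26384) = -128847/13192 ≈ -9.7671)
n + X(-679, 430) = -128847/13192 + 0 = -128847/13192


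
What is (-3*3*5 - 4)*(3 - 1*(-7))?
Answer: -490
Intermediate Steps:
(-3*3*5 - 4)*(3 - 1*(-7)) = (-9*5 - 4)*(3 + 7) = (-45 - 4)*10 = -49*10 = -490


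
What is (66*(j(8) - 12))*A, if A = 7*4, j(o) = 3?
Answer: -16632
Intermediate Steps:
A = 28
(66*(j(8) - 12))*A = (66*(3 - 12))*28 = (66*(-9))*28 = -594*28 = -16632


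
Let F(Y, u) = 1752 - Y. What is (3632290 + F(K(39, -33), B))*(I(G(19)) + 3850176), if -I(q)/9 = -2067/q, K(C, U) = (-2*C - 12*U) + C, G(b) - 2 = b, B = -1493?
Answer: 97954819930605/7 ≈ 1.3994e+13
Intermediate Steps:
G(b) = 2 + b
K(C, U) = -C - 12*U (K(C, U) = (-12*U - 2*C) + C = -C - 12*U)
I(q) = 18603/q (I(q) = -(-18603)/q = 18603/q)
(3632290 + F(K(39, -33), B))*(I(G(19)) + 3850176) = (3632290 + (1752 - (-1*39 - 12*(-33))))*(18603/(2 + 19) + 3850176) = (3632290 + (1752 - (-39 + 396)))*(18603/21 + 3850176) = (3632290 + (1752 - 1*357))*(18603*(1/21) + 3850176) = (3632290 + (1752 - 357))*(6201/7 + 3850176) = (3632290 + 1395)*(26957433/7) = 3633685*(26957433/7) = 97954819930605/7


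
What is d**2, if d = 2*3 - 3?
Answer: 9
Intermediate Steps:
d = 3 (d = 6 - 3 = 3)
d**2 = 3**2 = 9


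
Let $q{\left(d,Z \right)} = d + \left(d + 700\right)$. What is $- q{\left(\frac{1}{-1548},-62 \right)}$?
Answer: $- \frac{541799}{774} \approx -700.0$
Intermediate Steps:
$q{\left(d,Z \right)} = 700 + 2 d$ ($q{\left(d,Z \right)} = d + \left(700 + d\right) = 700 + 2 d$)
$- q{\left(\frac{1}{-1548},-62 \right)} = - (700 + \frac{2}{-1548}) = - (700 + 2 \left(- \frac{1}{1548}\right)) = - (700 - \frac{1}{774}) = \left(-1\right) \frac{541799}{774} = - \frac{541799}{774}$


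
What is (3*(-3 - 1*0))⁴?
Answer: 6561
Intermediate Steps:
(3*(-3 - 1*0))⁴ = (3*(-3 + 0))⁴ = (3*(-3))⁴ = (-9)⁴ = 6561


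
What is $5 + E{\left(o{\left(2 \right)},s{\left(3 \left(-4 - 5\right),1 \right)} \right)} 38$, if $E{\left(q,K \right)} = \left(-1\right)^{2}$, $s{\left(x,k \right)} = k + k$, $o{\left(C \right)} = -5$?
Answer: $43$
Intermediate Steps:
$s{\left(x,k \right)} = 2 k$
$E{\left(q,K \right)} = 1$
$5 + E{\left(o{\left(2 \right)},s{\left(3 \left(-4 - 5\right),1 \right)} \right)} 38 = 5 + 1 \cdot 38 = 5 + 38 = 43$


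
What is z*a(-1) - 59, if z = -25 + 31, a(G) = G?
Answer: -65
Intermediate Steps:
z = 6
z*a(-1) - 59 = 6*(-1) - 59 = -6 - 59 = -65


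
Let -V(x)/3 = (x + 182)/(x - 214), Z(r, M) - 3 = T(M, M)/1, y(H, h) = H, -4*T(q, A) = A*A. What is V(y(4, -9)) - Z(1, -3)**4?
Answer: 20973/8960 ≈ 2.3407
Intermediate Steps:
T(q, A) = -A**2/4 (T(q, A) = -A*A/4 = -A**2/4)
Z(r, M) = 3 - M**2/4 (Z(r, M) = 3 - M**2/4/1 = 3 - M**2/4*1 = 3 - M**2/4)
V(x) = -3*(182 + x)/(-214 + x) (V(x) = -3*(x + 182)/(x - 214) = -3*(182 + x)/(-214 + x))
V(y(4, -9)) - Z(1, -3)**4 = 3*(-182 - 1*4)/(-214 + 4) - (3 - 1/4*(-3)**2)**4 = 3*(-182 - 4)/(-210) - (3 - 1/4*9)**4 = 3*(-1/210)*(-186) - (3 - 9/4)**4 = 93/35 - (3/4)**4 = 93/35 - 1*81/256 = 93/35 - 81/256 = 20973/8960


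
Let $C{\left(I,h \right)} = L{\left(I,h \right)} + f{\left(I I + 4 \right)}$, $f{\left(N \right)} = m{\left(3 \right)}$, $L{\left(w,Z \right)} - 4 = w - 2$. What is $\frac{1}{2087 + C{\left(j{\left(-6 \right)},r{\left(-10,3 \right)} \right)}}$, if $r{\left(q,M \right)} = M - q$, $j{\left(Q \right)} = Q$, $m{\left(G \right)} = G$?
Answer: $\frac{1}{2086} \approx 0.00047939$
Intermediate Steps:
$L{\left(w,Z \right)} = 2 + w$ ($L{\left(w,Z \right)} = 4 + \left(w - 2\right) = 4 + \left(-2 + w\right) = 2 + w$)
$f{\left(N \right)} = 3$
$C{\left(I,h \right)} = 5 + I$ ($C{\left(I,h \right)} = \left(2 + I\right) + 3 = 5 + I$)
$\frac{1}{2087 + C{\left(j{\left(-6 \right)},r{\left(-10,3 \right)} \right)}} = \frac{1}{2087 + \left(5 - 6\right)} = \frac{1}{2087 - 1} = \frac{1}{2086}$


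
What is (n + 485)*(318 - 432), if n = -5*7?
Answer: -51300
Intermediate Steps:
n = -35
(n + 485)*(318 - 432) = (-35 + 485)*(318 - 432) = 450*(-114) = -51300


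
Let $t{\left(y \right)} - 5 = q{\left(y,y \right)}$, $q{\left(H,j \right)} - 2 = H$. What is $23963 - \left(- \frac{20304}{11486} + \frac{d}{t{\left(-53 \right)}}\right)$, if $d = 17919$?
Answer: $\frac{6433873223}{264178} \approx 24354.0$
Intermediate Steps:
$q{\left(H,j \right)} = 2 + H$
$t{\left(y \right)} = 7 + y$ ($t{\left(y \right)} = 5 + \left(2 + y\right) = 7 + y$)
$23963 - \left(- \frac{20304}{11486} + \frac{d}{t{\left(-53 \right)}}\right) = 23963 - \left(- \frac{20304}{11486} + \frac{17919}{7 - 53}\right) = 23963 - \left(\left(-20304\right) \frac{1}{11486} + \frac{17919}{-46}\right) = 23963 - \left(- \frac{10152}{5743} + 17919 \left(- \frac{1}{46}\right)\right) = 23963 - \left(- \frac{10152}{5743} - \frac{17919}{46}\right) = 23963 - - \frac{103375809}{264178} = 23963 + \frac{103375809}{264178} = \frac{6433873223}{264178}$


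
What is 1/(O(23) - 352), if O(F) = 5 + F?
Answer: -1/324 ≈ -0.0030864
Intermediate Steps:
1/(O(23) - 352) = 1/((5 + 23) - 352) = 1/(28 - 352) = 1/(-324) = -1/324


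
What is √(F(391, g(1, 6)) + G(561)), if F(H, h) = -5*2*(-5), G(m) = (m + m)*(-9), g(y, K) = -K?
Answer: 8*I*√157 ≈ 100.24*I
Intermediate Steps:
G(m) = -18*m (G(m) = (2*m)*(-9) = -18*m)
F(H, h) = 50 (F(H, h) = -10*(-5) = 50)
√(F(391, g(1, 6)) + G(561)) = √(50 - 18*561) = √(50 - 10098) = √(-10048) = 8*I*√157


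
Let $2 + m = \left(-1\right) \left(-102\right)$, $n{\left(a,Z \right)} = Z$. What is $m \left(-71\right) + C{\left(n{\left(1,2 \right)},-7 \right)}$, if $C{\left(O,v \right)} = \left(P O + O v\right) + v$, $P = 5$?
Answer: $-7111$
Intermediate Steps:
$m = 100$ ($m = -2 - -102 = -2 + 102 = 100$)
$C{\left(O,v \right)} = v + 5 O + O v$ ($C{\left(O,v \right)} = \left(5 O + O v\right) + v = v + 5 O + O v$)
$m \left(-71\right) + C{\left(n{\left(1,2 \right)},-7 \right)} = 100 \left(-71\right) + \left(-7 + 5 \cdot 2 + 2 \left(-7\right)\right) = -7100 - 11 = -7111$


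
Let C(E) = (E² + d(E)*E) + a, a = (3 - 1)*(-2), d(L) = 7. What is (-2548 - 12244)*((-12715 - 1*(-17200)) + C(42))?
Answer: -96724888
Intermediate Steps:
a = -4 (a = 2*(-2) = -4)
C(E) = -4 + E² + 7*E (C(E) = (E² + 7*E) - 4 = -4 + E² + 7*E)
(-2548 - 12244)*((-12715 - 1*(-17200)) + C(42)) = (-2548 - 12244)*((-12715 - 1*(-17200)) + (-4 + 42² + 7*42)) = -14792*((-12715 + 17200) + (-4 + 1764 + 294)) = -14792*(4485 + 2054) = -14792*6539 = -96724888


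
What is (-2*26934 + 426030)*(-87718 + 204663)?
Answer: 43522485090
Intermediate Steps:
(-2*26934 + 426030)*(-87718 + 204663) = (-53868 + 426030)*116945 = 372162*116945 = 43522485090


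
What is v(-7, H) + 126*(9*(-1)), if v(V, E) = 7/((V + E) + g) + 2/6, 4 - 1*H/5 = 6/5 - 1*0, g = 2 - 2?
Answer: -3398/3 ≈ -1132.7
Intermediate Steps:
g = 0
H = 14 (H = 20 - 5*(6/5 - 1*0) = 20 - 5*(6*(⅕) + 0) = 20 - 5*(6/5 + 0) = 20 - 5*6/5 = 20 - 6 = 14)
v(V, E) = ⅓ + 7/(E + V) (v(V, E) = 7/((V + E) + 0) + 2/6 = 7/((E + V) + 0) + 2*(⅙) = 7/(E + V) + ⅓ = ⅓ + 7/(E + V))
v(-7, H) + 126*(9*(-1)) = (21 + 14 - 7)/(3*(14 - 7)) + 126*(9*(-1)) = (⅓)*28/7 + 126*(-9) = (⅓)*(⅐)*28 - 1134 = 4/3 - 1134 = -3398/3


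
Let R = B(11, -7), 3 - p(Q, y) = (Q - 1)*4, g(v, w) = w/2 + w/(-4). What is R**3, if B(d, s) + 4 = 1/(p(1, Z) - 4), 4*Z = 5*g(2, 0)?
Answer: -125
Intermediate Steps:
g(v, w) = w/4 (g(v, w) = w*(1/2) + w*(-1/4) = w/2 - w/4 = w/4)
Z = 0 (Z = (5*((1/4)*0))/4 = (5*0)/4 = (1/4)*0 = 0)
p(Q, y) = 7 - 4*Q (p(Q, y) = 3 - (Q - 1)*4 = 3 - (-1 + Q)*4 = 3 - (-4 + 4*Q) = 3 + (4 - 4*Q) = 7 - 4*Q)
B(d, s) = -5 (B(d, s) = -4 + 1/((7 - 4*1) - 4) = -4 + 1/((7 - 4) - 4) = -4 + 1/(3 - 4) = -4 + 1/(-1) = -4 - 1 = -5)
R = -5
R**3 = (-5)**3 = -125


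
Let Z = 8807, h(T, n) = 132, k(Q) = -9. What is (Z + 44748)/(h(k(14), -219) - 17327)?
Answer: -10711/3439 ≈ -3.1146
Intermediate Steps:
(Z + 44748)/(h(k(14), -219) - 17327) = (8807 + 44748)/(132 - 17327) = 53555/(-17195) = 53555*(-1/17195) = -10711/3439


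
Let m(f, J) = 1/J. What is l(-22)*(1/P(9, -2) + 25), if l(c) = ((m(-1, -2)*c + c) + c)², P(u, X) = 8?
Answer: 218889/8 ≈ 27361.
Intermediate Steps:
l(c) = 9*c²/4 (l(c) = ((c/(-2) + c) + c)² = ((-c/2 + c) + c)² = (c/2 + c)² = (3*c/2)² = 9*c²/4)
l(-22)*(1/P(9, -2) + 25) = ((9/4)*(-22)²)*(1/8 + 25) = ((9/4)*484)*(⅛ + 25) = 1089*(201/8) = 218889/8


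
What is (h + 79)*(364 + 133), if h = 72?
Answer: 75047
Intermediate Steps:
(h + 79)*(364 + 133) = (72 + 79)*(364 + 133) = 151*497 = 75047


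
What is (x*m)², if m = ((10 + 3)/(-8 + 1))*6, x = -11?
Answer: 736164/49 ≈ 15024.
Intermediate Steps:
m = -78/7 (m = (13/(-7))*6 = (13*(-⅐))*6 = -13/7*6 = -78/7 ≈ -11.143)
(x*m)² = (-11*(-78/7))² = (858/7)² = 736164/49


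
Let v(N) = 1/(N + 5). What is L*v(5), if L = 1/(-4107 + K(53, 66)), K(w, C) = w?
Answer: -1/40540 ≈ -2.4667e-5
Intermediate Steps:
v(N) = 1/(5 + N)
L = -1/4054 (L = 1/(-4107 + 53) = 1/(-4054) = -1/4054 ≈ -0.00024667)
L*v(5) = -1/(4054*(5 + 5)) = -1/4054/10 = -1/4054*⅒ = -1/40540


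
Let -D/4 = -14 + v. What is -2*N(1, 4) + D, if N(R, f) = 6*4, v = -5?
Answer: 28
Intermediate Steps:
D = 76 (D = -4*(-14 - 5) = -4*(-19) = 76)
N(R, f) = 24
-2*N(1, 4) + D = -2*24 + 76 = -48 + 76 = 28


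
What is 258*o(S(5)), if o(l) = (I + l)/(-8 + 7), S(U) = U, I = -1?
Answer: -1032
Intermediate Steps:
o(l) = 1 - l (o(l) = (-1 + l)/(-8 + 7) = (-1 + l)/(-1) = (-1 + l)*(-1) = 1 - l)
258*o(S(5)) = 258*(1 - 1*5) = 258*(1 - 5) = 258*(-4) = -1032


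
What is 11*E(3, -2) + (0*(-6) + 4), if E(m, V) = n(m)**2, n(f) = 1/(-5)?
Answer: 111/25 ≈ 4.4400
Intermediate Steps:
n(f) = -1/5
E(m, V) = 1/25 (E(m, V) = (-1/5)**2 = 1/25)
11*E(3, -2) + (0*(-6) + 4) = 11*(1/25) + (0*(-6) + 4) = 11/25 + (0 + 4) = 11/25 + 4 = 111/25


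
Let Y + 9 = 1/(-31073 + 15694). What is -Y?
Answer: 138412/15379 ≈ 9.0001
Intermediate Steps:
Y = -138412/15379 (Y = -9 + 1/(-31073 + 15694) = -9 + 1/(-15379) = -9 - 1/15379 = -138412/15379 ≈ -9.0001)
-Y = -1*(-138412/15379) = 138412/15379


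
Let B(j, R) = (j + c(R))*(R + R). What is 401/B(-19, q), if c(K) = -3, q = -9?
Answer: 401/396 ≈ 1.0126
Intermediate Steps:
B(j, R) = 2*R*(-3 + j) (B(j, R) = (j - 3)*(R + R) = (-3 + j)*(2*R) = 2*R*(-3 + j))
401/B(-19, q) = 401/((2*(-9)*(-3 - 19))) = 401/((2*(-9)*(-22))) = 401/396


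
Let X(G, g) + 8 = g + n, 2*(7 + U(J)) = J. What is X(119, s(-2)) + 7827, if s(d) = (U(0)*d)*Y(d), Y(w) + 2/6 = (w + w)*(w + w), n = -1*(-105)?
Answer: 24430/3 ≈ 8143.3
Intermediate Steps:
n = 105
U(J) = -7 + J/2
Y(w) = -⅓ + 4*w² (Y(w) = -⅓ + (w + w)*(w + w) = -⅓ + (2*w)*(2*w) = -⅓ + 4*w²)
s(d) = -7*d*(-⅓ + 4*d²) (s(d) = ((-7 + (½)*0)*d)*(-⅓ + 4*d²) = ((-7 + 0)*d)*(-⅓ + 4*d²) = (-7*d)*(-⅓ + 4*d²) = -7*d*(-⅓ + 4*d²))
X(G, g) = 97 + g (X(G, g) = -8 + (g + 105) = -8 + (105 + g) = 97 + g)
X(119, s(-2)) + 7827 = (97 + (-28*(-2)³ + (7/3)*(-2))) + 7827 = (97 + (-28*(-8) - 14/3)) + 7827 = (97 + (224 - 14/3)) + 7827 = (97 + 658/3) + 7827 = 949/3 + 7827 = 24430/3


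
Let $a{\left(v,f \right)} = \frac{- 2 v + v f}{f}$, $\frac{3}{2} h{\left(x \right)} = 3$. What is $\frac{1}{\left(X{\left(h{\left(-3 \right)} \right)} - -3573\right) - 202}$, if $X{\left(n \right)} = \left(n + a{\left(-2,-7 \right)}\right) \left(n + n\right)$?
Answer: $\frac{7}{23581} \approx 0.00029685$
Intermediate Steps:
$h{\left(x \right)} = 2$ ($h{\left(x \right)} = \frac{2}{3} \cdot 3 = 2$)
$a{\left(v,f \right)} = \frac{- 2 v + f v}{f}$
$X{\left(n \right)} = 2 n \left(- \frac{18}{7} + n\right)$ ($X{\left(n \right)} = \left(n - \frac{2 \left(-2 - 7\right)}{-7}\right) \left(n + n\right) = \left(n - \left(- \frac{2}{7}\right) \left(-9\right)\right) 2 n = \left(n - \frac{18}{7}\right) 2 n = \left(- \frac{18}{7} + n\right) 2 n = 2 n \left(- \frac{18}{7} + n\right)$)
$\frac{1}{\left(X{\left(h{\left(-3 \right)} \right)} - -3573\right) - 202} = \frac{1}{\left(\frac{2}{7} \cdot 2 \left(-18 + 7 \cdot 2\right) - -3573\right) - 202} = \frac{1}{\left(\frac{2}{7} \cdot 2 \left(-18 + 14\right) + 3573\right) - 202} = \frac{1}{\left(\frac{2}{7} \cdot 2 \left(-4\right) + 3573\right) - 202} = \frac{1}{\left(- \frac{16}{7} + 3573\right) - 202} = \frac{1}{\frac{24995}{7} - 202} = \frac{1}{\frac{23581}{7}} = \frac{7}{23581}$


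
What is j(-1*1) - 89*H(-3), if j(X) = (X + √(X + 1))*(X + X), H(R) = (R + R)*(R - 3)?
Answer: -3202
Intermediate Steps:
H(R) = 2*R*(-3 + R) (H(R) = (2*R)*(-3 + R) = 2*R*(-3 + R))
j(X) = 2*X*(X + √(1 + X)) (j(X) = (X + √(1 + X))*(2*X) = 2*X*(X + √(1 + X)))
j(-1*1) - 89*H(-3) = 2*(-1*1)*(-1*1 + √(1 - 1*1)) - 178*(-3)*(-3 - 3) = 2*(-1)*(-1 + √(1 - 1)) - 178*(-3)*(-6) = 2*(-1)*(-1 + √0) - 89*36 = 2*(-1)*(-1 + 0) - 3204 = 2*(-1)*(-1) - 3204 = 2 - 3204 = -3202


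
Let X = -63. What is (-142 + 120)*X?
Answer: 1386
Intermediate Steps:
(-142 + 120)*X = (-142 + 120)*(-63) = -22*(-63) = 1386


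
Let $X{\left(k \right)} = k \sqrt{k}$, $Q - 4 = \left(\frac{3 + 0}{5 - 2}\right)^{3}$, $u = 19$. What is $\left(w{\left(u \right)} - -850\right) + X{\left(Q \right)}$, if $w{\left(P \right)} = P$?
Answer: $869 + 5 \sqrt{5} \approx 880.18$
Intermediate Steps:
$Q = 5$ ($Q = 4 + \left(\frac{3 + 0}{5 - 2}\right)^{3} = 4 + \left(\frac{3}{3}\right)^{3} = 4 + \left(3 \cdot \frac{1}{3}\right)^{3} = 4 + 1^{3} = 4 + 1 = 5$)
$X{\left(k \right)} = k^{\frac{3}{2}}$
$\left(w{\left(u \right)} - -850\right) + X{\left(Q \right)} = \left(19 - -850\right) + 5^{\frac{3}{2}} = \left(19 + 850\right) + 5 \sqrt{5} = 869 + 5 \sqrt{5}$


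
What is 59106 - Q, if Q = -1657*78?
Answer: 188352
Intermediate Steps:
Q = -129246
59106 - Q = 59106 - 1*(-129246) = 59106 + 129246 = 188352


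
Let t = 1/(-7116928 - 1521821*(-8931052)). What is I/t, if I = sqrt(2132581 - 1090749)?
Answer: 154306233067896*sqrt(260458) ≈ 7.8750e+16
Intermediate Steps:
I = 2*sqrt(260458) (I = sqrt(1041832) = 2*sqrt(260458) ≈ 1020.7)
t = 1/77153116533948 (t = -1/8931052/(-8638749) = -1/8638749*(-1/8931052) = 1/77153116533948 ≈ 1.2961e-14)
I/t = (2*sqrt(260458))/(1/77153116533948) = (2*sqrt(260458))*77153116533948 = 154306233067896*sqrt(260458)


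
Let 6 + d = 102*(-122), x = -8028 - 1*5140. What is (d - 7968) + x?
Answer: -33586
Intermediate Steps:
x = -13168 (x = -8028 - 5140 = -13168)
d = -12450 (d = -6 + 102*(-122) = -6 - 12444 = -12450)
(d - 7968) + x = (-12450 - 7968) - 13168 = -20418 - 13168 = -33586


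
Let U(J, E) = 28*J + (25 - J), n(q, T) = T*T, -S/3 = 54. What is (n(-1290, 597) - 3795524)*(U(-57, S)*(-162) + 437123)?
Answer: -2346821123965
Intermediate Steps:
S = -162 (S = -3*54 = -162)
n(q, T) = T**2
U(J, E) = 25 + 27*J
(n(-1290, 597) - 3795524)*(U(-57, S)*(-162) + 437123) = (597**2 - 3795524)*((25 + 27*(-57))*(-162) + 437123) = (356409 - 3795524)*((25 - 1539)*(-162) + 437123) = -3439115*(-1514*(-162) + 437123) = -3439115*(245268 + 437123) = -3439115*682391 = -2346821123965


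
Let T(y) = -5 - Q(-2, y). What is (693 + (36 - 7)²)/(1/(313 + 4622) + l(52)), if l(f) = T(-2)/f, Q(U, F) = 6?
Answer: -393655080/54233 ≈ -7258.6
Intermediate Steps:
T(y) = -11 (T(y) = -5 - 1*6 = -5 - 6 = -11)
l(f) = -11/f
(693 + (36 - 7)²)/(1/(313 + 4622) + l(52)) = (693 + (36 - 7)²)/(1/(313 + 4622) - 11/52) = (693 + 29²)/(1/4935 - 11*1/52) = (693 + 841)/(1/4935 - 11/52) = 1534/(-54233/256620) = 1534*(-256620/54233) = -393655080/54233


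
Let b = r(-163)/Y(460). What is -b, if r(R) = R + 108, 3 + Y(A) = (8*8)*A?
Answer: 55/29437 ≈ 0.0018684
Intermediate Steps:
Y(A) = -3 + 64*A (Y(A) = -3 + (8*8)*A = -3 + 64*A)
r(R) = 108 + R
b = -55/29437 (b = (108 - 163)/(-3 + 64*460) = -55/(-3 + 29440) = -55/29437 ≈ -0.0018684)
-b = -1*(-55/29437) = 55/29437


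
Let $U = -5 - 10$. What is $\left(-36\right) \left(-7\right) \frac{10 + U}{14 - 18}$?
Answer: $315$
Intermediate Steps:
$U = -15$
$\left(-36\right) \left(-7\right) \frac{10 + U}{14 - 18} = \left(-36\right) \left(-7\right) \frac{10 - 15}{14 - 18} = 252 \left(- \frac{5}{-4}\right) = 252 \left(\left(-5\right) \left(- \frac{1}{4}\right)\right) = 252 \cdot \frac{5}{4} = 315$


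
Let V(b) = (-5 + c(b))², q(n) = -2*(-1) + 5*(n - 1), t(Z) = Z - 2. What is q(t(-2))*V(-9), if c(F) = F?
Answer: -4508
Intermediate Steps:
t(Z) = -2 + Z
q(n) = -3 + 5*n (q(n) = 2 + 5*(-1 + n) = 2 + (-5 + 5*n) = -3 + 5*n)
V(b) = (-5 + b)²
q(t(-2))*V(-9) = (-3 + 5*(-2 - 2))*(-5 - 9)² = (-3 + 5*(-4))*(-14)² = (-3 - 20)*196 = -23*196 = -4508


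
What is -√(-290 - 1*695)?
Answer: -I*√985 ≈ -31.385*I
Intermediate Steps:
-√(-290 - 1*695) = -√(-290 - 695) = -√(-985) = -I*√985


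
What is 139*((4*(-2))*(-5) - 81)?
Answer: -5699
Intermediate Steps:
139*((4*(-2))*(-5) - 81) = 139*(-8*(-5) - 81) = 139*(40 - 81) = 139*(-41) = -5699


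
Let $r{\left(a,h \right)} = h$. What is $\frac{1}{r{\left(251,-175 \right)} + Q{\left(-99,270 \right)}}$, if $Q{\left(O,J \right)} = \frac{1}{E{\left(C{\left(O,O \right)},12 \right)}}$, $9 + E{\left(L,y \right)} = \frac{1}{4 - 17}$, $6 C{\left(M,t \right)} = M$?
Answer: $- \frac{118}{20663} \approx -0.0057107$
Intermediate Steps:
$C{\left(M,t \right)} = \frac{M}{6}$
$E{\left(L,y \right)} = - \frac{118}{13}$ ($E{\left(L,y \right)} = -9 + \frac{1}{4 - 17} = -9 + \frac{1}{-13} = -9 - \frac{1}{13} = - \frac{118}{13}$)
$Q{\left(O,J \right)} = - \frac{13}{118}$ ($Q{\left(O,J \right)} = \frac{1}{- \frac{118}{13}} = - \frac{13}{118}$)
$\frac{1}{r{\left(251,-175 \right)} + Q{\left(-99,270 \right)}} = \frac{1}{-175 - \frac{13}{118}} = \frac{1}{- \frac{20663}{118}} = - \frac{118}{20663}$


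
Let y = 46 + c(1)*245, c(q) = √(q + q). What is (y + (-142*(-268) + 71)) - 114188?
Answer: -76015 + 245*√2 ≈ -75669.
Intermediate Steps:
c(q) = √2*√q (c(q) = √(2*q) = √2*√q)
y = 46 + 245*√2 (y = 46 + (√2*√1)*245 = 46 + (√2*1)*245 = 46 + √2*245 = 46 + 245*√2 ≈ 392.48)
(y + (-142*(-268) + 71)) - 114188 = ((46 + 245*√2) + (-142*(-268) + 71)) - 114188 = ((46 + 245*√2) + (38056 + 71)) - 114188 = ((46 + 245*√2) + 38127) - 114188 = (38173 + 245*√2) - 114188 = -76015 + 245*√2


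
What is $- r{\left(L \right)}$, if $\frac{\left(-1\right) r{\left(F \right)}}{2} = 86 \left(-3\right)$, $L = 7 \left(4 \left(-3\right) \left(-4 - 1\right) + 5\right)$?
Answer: $-516$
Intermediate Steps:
$L = 455$ ($L = 7 \left(\left(-12\right) \left(-5\right) + 5\right) = 7 \left(60 + 5\right) = 7 \cdot 65 = 455$)
$r{\left(F \right)} = 516$ ($r{\left(F \right)} = - 2 \cdot 86 \left(-3\right) = \left(-2\right) \left(-258\right) = 516$)
$- r{\left(L \right)} = \left(-1\right) 516 = -516$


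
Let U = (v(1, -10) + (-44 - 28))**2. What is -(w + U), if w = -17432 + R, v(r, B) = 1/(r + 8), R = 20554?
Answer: -671491/81 ≈ -8290.0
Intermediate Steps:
v(r, B) = 1/(8 + r)
U = 418609/81 (U = (1/(8 + 1) + (-44 - 28))**2 = (1/9 - 72)**2 = (-647/9)**2 = 418609/81 ≈ 5168.0)
w = 3122 (w = -17432 + 20554 = 3122)
-(w + U) = -(3122 + 418609/81) = -1*671491/81 = -671491/81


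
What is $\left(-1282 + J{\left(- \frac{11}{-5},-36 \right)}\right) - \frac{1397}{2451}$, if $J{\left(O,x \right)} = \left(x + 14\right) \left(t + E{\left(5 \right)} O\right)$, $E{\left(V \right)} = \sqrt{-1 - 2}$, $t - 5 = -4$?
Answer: $- \frac{3197501}{2451} - \frac{242 i \sqrt{3}}{5} \approx -1304.6 - 83.831 i$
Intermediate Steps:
$t = 1$ ($t = 5 - 4 = 1$)
$E{\left(V \right)} = i \sqrt{3}$ ($E{\left(V \right)} = \sqrt{-1 + \left(-2 + 0\right)} = \sqrt{-1 - 2} = \sqrt{-3} = i \sqrt{3}$)
$J{\left(O,x \right)} = \left(1 + i O \sqrt{3}\right) \left(14 + x\right)$ ($J{\left(O,x \right)} = \left(x + 14\right) \left(1 + i \sqrt{3} O\right) = \left(14 + x\right) \left(1 + i O \sqrt{3}\right) = \left(1 + i O \sqrt{3}\right) \left(14 + x\right)$)
$\left(-1282 + J{\left(- \frac{11}{-5},-36 \right)}\right) - \frac{1397}{2451} = \left(-1282 + \left(14 - 36 + 14 i \left(- \frac{11}{-5}\right) \sqrt{3} + i \left(- \frac{11}{-5}\right) \left(-36\right) \sqrt{3}\right)\right) - \frac{1397}{2451} = \left(-1282 + \left(14 - 36 + 14 i \left(\left(-11\right) \left(- \frac{1}{5}\right)\right) \sqrt{3} + i \left(\left(-11\right) \left(- \frac{1}{5}\right)\right) \left(-36\right) \sqrt{3}\right)\right) - \frac{1397}{2451} = \left(-1282 + \left(14 - 36 + 14 i \frac{11}{5} \sqrt{3} + i \frac{11}{5} \left(-36\right) \sqrt{3}\right)\right) - \frac{1397}{2451} = \left(-1282 + \left(14 - 36 + \frac{154 i \sqrt{3}}{5} - \frac{396 i \sqrt{3}}{5}\right)\right) - \frac{1397}{2451} = \left(-1282 - \left(22 + \frac{242 i \sqrt{3}}{5}\right)\right) - \frac{1397}{2451} = \left(-1304 - \frac{242 i \sqrt{3}}{5}\right) - \frac{1397}{2451} = - \frac{3197501}{2451} - \frac{242 i \sqrt{3}}{5}$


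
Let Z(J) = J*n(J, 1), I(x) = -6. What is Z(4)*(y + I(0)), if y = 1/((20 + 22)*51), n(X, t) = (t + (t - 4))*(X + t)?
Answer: 257020/1071 ≈ 239.98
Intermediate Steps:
n(X, t) = (-4 + 2*t)*(X + t) (n(X, t) = (t + (-4 + t))*(X + t) = (-4 + 2*t)*(X + t))
Z(J) = J*(-2 - 2*J) (Z(J) = J*(-4*J - 4*1 + 2*1**2 + 2*J*1) = J*(-4*J - 4 + 2*1 + 2*J) = J*(-4*J - 4 + 2 + 2*J) = J*(-2 - 2*J))
y = 1/2142 (y = (1/51)/42 = (1/42)*(1/51) = 1/2142 ≈ 0.00046685)
Z(4)*(y + I(0)) = (2*4*(-1 - 1*4))*(1/2142 - 6) = (2*4*(-1 - 4))*(-12851/2142) = (2*4*(-5))*(-12851/2142) = -40*(-12851/2142) = 257020/1071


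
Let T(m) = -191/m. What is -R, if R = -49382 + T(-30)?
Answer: 1481269/30 ≈ 49376.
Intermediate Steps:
R = -1481269/30 (R = -49382 - 191/(-30) = -49382 - 191*(-1/30) = -49382 + 191/30 = -1481269/30 ≈ -49376.)
-R = -1*(-1481269/30) = 1481269/30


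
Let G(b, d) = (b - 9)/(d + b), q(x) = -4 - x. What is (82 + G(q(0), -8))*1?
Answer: 997/12 ≈ 83.083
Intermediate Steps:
G(b, d) = (-9 + b)/(b + d)
(82 + G(q(0), -8))*1 = (82 + (-9 + (-4 - 1*0))/((-4 - 1*0) - 8))*1 = (82 + (-9 + (-4 + 0))/((-4 + 0) - 8))*1 = (82 + (-9 - 4)/(-4 - 8))*1 = (82 - 13/(-12))*1 = (82 - 1/12*(-13))*1 = (82 + 13/12)*1 = (997/12)*1 = 997/12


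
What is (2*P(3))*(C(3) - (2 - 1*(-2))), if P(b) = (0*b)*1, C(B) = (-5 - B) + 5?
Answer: 0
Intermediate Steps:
C(B) = -B
P(b) = 0 (P(b) = 0*1 = 0)
(2*P(3))*(C(3) - (2 - 1*(-2))) = (2*0)*(-1*3 - (2 - 1*(-2))) = 0*(-3 - (2 + 2)) = 0*(-3 - 1*4) = 0*(-3 - 4) = 0*(-7) = 0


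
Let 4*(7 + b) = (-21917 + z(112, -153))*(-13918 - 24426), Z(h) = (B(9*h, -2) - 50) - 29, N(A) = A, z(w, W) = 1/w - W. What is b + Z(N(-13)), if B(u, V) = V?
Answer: 11683253703/56 ≈ 2.0863e+8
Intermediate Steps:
Z(h) = -81 (Z(h) = (-2 - 50) - 29 = -52 - 29 = -81)
b = 11683258239/56 (b = -7 + ((-21917 + (1/112 - 1*(-153)))*(-13918 - 24426))/4 = -7 + ((-21917 + (1/112 + 153))*(-38344))/4 = -7 + ((-21917 + 17137/112)*(-38344))/4 = -7 + (-2437567/112*(-38344))/4 = -7 + (¼)*(11683258631/14) = -7 + 11683258631/56 = 11683258239/56 ≈ 2.0863e+8)
b + Z(N(-13)) = 11683258239/56 - 81 = 11683253703/56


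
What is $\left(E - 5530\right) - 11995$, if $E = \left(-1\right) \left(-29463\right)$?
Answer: $11938$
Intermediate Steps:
$E = 29463$
$\left(E - 5530\right) - 11995 = \left(29463 - 5530\right) - 11995 = 23933 - 11995 = 11938$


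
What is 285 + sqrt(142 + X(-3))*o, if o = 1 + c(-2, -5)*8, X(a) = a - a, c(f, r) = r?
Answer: 285 - 39*sqrt(142) ≈ -179.74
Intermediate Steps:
X(a) = 0
o = -39 (o = 1 - 5*8 = 1 - 40 = -39)
285 + sqrt(142 + X(-3))*o = 285 + sqrt(142 + 0)*(-39) = 285 + sqrt(142)*(-39) = 285 - 39*sqrt(142)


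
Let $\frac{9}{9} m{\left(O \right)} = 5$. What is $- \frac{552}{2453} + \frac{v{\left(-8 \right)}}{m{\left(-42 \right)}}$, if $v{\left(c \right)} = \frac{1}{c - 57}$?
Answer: $- \frac{181853}{797225} \approx -0.22811$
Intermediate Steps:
$m{\left(O \right)} = 5$
$v{\left(c \right)} = \frac{1}{-57 + c}$
$- \frac{552}{2453} + \frac{v{\left(-8 \right)}}{m{\left(-42 \right)}} = - \frac{552}{2453} + \frac{1}{\left(-57 - 8\right) 5} = \left(-552\right) \frac{1}{2453} + \frac{1}{-65} \cdot \frac{1}{5} = - \frac{552}{2453} - \frac{1}{325} = - \frac{181853}{797225}$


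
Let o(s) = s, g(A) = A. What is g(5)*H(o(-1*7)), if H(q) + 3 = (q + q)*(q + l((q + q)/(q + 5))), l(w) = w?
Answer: -15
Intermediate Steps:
H(q) = -3 + 2*q*(q + 2*q/(5 + q)) (H(q) = -3 + (q + q)*(q + (q + q)/(q + 5)) = -3 + (2*q)*(q + (2*q)/(5 + q)) = -3 + (2*q)*(q + 2*q/(5 + q)) = -3 + 2*q*(q + 2*q/(5 + q)))
g(5)*H(o(-1*7)) = 5*((4*(-1*7)**2 + (-3 + 2*(-1*7)**2)*(5 - 1*7))/(5 - 1*7)) = 5*((4*(-7)**2 + (-3 + 2*(-7)**2)*(5 - 7))/(5 - 7)) = 5*((4*49 + (-3 + 2*49)*(-2))/(-2)) = 5*(-(196 + (-3 + 98)*(-2))/2) = 5*(-(196 + 95*(-2))/2) = 5*(-(196 - 190)/2) = 5*(-1/2*6) = 5*(-3) = -15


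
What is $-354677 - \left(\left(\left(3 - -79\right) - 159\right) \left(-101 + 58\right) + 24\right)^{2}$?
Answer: $-11476902$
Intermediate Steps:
$-354677 - \left(\left(\left(3 - -79\right) - 159\right) \left(-101 + 58\right) + 24\right)^{2} = -354677 - \left(\left(\left(3 + 79\right) - 159\right) \left(-43\right) + 24\right)^{2} = -354677 - \left(\left(82 - 159\right) \left(-43\right) + 24\right)^{2} = -354677 - \left(\left(-77\right) \left(-43\right) + 24\right)^{2} = -354677 - \left(3311 + 24\right)^{2} = -354677 - 3335^{2} = -354677 - 11122225 = -11476902$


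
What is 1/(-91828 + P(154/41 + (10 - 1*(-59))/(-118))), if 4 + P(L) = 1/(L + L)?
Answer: -15343/1408975957 ≈ -1.0889e-5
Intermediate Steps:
P(L) = -4 + 1/(2*L) (P(L) = -4 + 1/(L + L) = -4 + 1/(2*L))
1/(-91828 + P(154/41 + (10 - 1*(-59))/(-118))) = 1/(-91828 + (-4 + 1/(2*(154/41 + (10 - 1*(-59))/(-118))))) = 1/(-91828 + (-4 + 1/(2*(154*(1/41) + (10 + 59)*(-1/118))))) = 1/(-91828 + (-4 + 1/(2*(154/41 + 69*(-1/118))))) = 1/(-91828 + (-4 + 1/(2*(154/41 - 69/118)))) = 1/(-91828 + (-4 + 1/(2*(15343/4838)))) = 1/(-91828 + (-4 + (½)*(4838/15343))) = 1/(-91828 + (-4 + 2419/15343)) = 1/(-91828 - 58953/15343) = 1/(-1408975957/15343) = -15343/1408975957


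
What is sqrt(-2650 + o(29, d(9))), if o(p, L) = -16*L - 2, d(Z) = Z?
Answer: 2*I*sqrt(699) ≈ 52.877*I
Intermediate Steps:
o(p, L) = -2 - 16*L
sqrt(-2650 + o(29, d(9))) = sqrt(-2650 + (-2 - 16*9)) = sqrt(-2650 + (-2 - 144)) = sqrt(-2650 - 146) = sqrt(-2796) = 2*I*sqrt(699)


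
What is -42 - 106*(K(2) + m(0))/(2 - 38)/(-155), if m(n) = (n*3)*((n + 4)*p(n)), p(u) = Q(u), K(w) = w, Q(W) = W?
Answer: -58643/1395 ≈ -42.038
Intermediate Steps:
p(u) = u
m(n) = 3*n²*(4 + n) (m(n) = (n*3)*((n + 4)*n) = (3*n)*((4 + n)*n) = (3*n)*(n*(4 + n)) = 3*n²*(4 + n))
-42 - 106*(K(2) + m(0))/(2 - 38)/(-155) = -42 - 106*(2 + 3*0²*(4 + 0))/(2 - 38)/(-155) = -42 - 106*(2 + 3*0*4)/(-36)*(-1)/155 = -42 - 106*(2 + 0)*(-1/36)*(-1)/155 = -42 - 106*2*(-1/36)*(-1)/155 = -42 - (-53)*(-1)/(9*155) = -42 - 106*1/2790 = -42 - 53/1395 = -58643/1395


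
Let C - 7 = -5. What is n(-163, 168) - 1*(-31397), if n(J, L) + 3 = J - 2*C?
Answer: 31227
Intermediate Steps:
C = 2 (C = 7 - 5 = 2)
n(J, L) = -7 + J (n(J, L) = -3 + (J - 2*2) = -3 + (J - 4) = -3 + (-4 + J) = -7 + J)
n(-163, 168) - 1*(-31397) = (-7 - 163) - 1*(-31397) = -170 + 31397 = 31227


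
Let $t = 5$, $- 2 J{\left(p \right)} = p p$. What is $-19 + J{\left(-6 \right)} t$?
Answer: $-109$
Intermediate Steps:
$J{\left(p \right)} = - \frac{p^{2}}{2}$ ($J{\left(p \right)} = - \frac{p p}{2} = - \frac{p^{2}}{2}$)
$-19 + J{\left(-6 \right)} t = -19 + - \frac{\left(-6\right)^{2}}{2} \cdot 5 = -19 + \left(- \frac{1}{2}\right) 36 \cdot 5 = -19 - 90 = -109$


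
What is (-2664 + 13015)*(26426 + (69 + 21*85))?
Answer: 292726280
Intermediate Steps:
(-2664 + 13015)*(26426 + (69 + 21*85)) = 10351*(26426 + (69 + 1785)) = 10351*(26426 + 1854) = 10351*28280 = 292726280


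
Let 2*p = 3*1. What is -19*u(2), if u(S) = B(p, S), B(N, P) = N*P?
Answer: -57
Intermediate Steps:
p = 3/2 (p = (3*1)/2 = (½)*3 = 3/2 ≈ 1.5000)
u(S) = 3*S/2
-19*u(2) = -57*2/2 = -19*3 = -57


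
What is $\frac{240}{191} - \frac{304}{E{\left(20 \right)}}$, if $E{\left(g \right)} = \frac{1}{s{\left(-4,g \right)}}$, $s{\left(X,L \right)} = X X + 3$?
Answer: $- \frac{1102976}{191} \approx -5774.7$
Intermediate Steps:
$s{\left(X,L \right)} = 3 + X^{2}$ ($s{\left(X,L \right)} = X^{2} + 3 = 3 + X^{2}$)
$E{\left(g \right)} = \frac{1}{19}$ ($E{\left(g \right)} = \frac{1}{3 + \left(-4\right)^{2}} = \frac{1}{3 + 16} = \frac{1}{19}$)
$\frac{240}{191} - \frac{304}{E{\left(20 \right)}} = \frac{240}{191} - 304 \frac{1}{\frac{1}{19}} = 240 \cdot \frac{1}{191} - 5776 = \frac{240}{191} - 5776 = - \frac{1102976}{191}$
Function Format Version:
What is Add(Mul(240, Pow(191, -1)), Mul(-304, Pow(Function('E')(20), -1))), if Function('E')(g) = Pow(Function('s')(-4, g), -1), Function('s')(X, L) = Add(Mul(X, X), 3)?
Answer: Rational(-1102976, 191) ≈ -5774.7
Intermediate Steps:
Function('s')(X, L) = Add(3, Pow(X, 2)) (Function('s')(X, L) = Add(Pow(X, 2), 3) = Add(3, Pow(X, 2)))
Function('E')(g) = Rational(1, 19) (Function('E')(g) = Pow(Add(3, Pow(-4, 2)), -1) = Pow(Add(3, 16), -1) = Pow(19, -1) = Rational(1, 19))
Add(Mul(240, Pow(191, -1)), Mul(-304, Pow(Function('E')(20), -1))) = Add(Mul(240, Pow(191, -1)), Mul(-304, Pow(Rational(1, 19), -1))) = Add(Mul(240, Rational(1, 191)), Mul(-304, 19)) = Add(Rational(240, 191), -5776) = Rational(-1102976, 191)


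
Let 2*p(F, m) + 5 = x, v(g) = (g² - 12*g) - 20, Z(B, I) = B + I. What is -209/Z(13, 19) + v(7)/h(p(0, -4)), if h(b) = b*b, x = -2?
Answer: -17281/1568 ≈ -11.021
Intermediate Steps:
v(g) = -20 + g² - 12*g
p(F, m) = -7/2 (p(F, m) = -5/2 + (½)*(-2) = -5/2 - 1 = -7/2)
h(b) = b²
-209/Z(13, 19) + v(7)/h(p(0, -4)) = -209/(13 + 19) + (-20 + 7² - 12*7)/((-7/2)²) = -209/32 + (-20 + 49 - 84)/(49/4) = -209*1/32 - 55*4/49 = -209/32 - 220/49 = -17281/1568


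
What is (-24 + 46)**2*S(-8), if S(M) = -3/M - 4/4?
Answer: -605/2 ≈ -302.50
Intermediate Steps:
S(M) = -1 - 3/M (S(M) = -3/M - 4*1/4 = -3/M - 1 = -1 - 3/M)
(-24 + 46)**2*S(-8) = (-24 + 46)**2*((-3 - 1*(-8))/(-8)) = 22**2*(-(-3 + 8)/8) = 484*(-1/8*5) = 484*(-5/8) = -605/2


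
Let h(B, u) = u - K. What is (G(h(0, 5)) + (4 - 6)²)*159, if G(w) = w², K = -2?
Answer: 8427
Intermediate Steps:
h(B, u) = 2 + u (h(B, u) = u - 1*(-2) = u + 2 = 2 + u)
(G(h(0, 5)) + (4 - 6)²)*159 = ((2 + 5)² + (4 - 6)²)*159 = (7² + (-2)²)*159 = (49 + 4)*159 = 53*159 = 8427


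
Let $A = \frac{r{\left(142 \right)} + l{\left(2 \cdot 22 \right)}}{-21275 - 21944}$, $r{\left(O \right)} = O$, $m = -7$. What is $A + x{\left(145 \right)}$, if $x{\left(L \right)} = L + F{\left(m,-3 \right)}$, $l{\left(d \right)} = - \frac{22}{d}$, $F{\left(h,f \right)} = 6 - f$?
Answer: $\frac{13311169}{86438} \approx 154.0$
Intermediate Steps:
$A = - \frac{283}{86438}$ ($A = \frac{142 - \frac{22}{2 \cdot 22}}{-21275 - 21944} = \frac{142 - \frac{22}{44}}{-43219} = \left(142 - \frac{1}{2}\right) \left(- \frac{1}{43219}\right) = \frac{283}{2} \left(- \frac{1}{43219}\right) = - \frac{283}{86438} \approx -0.003274$)
$x{\left(L \right)} = 9 + L$ ($x{\left(L \right)} = L + \left(6 - -3\right) = L + \left(6 + 3\right) = L + 9 = 9 + L$)
$A + x{\left(145 \right)} = - \frac{283}{86438} + \left(9 + 145\right) = - \frac{283}{86438} + 154 = \frac{13311169}{86438}$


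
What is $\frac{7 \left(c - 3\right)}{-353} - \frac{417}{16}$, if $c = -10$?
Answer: $- \frac{145745}{5648} \approx -25.805$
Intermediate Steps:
$\frac{7 \left(c - 3\right)}{-353} - \frac{417}{16} = \frac{7 \left(-10 - 3\right)}{-353} - \frac{417}{16} = 7 \left(-13\right) \left(- \frac{1}{353}\right) - \frac{417}{16} = \left(-91\right) \left(- \frac{1}{353}\right) - \frac{417}{16} = \frac{91}{353} - \frac{417}{16} = - \frac{145745}{5648}$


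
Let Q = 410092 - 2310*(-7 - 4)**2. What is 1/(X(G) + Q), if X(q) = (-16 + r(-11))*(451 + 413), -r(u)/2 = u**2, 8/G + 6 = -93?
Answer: -1/92330 ≈ -1.0831e-5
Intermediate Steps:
G = -8/99 (G = 8/(-6 - 93) = 8/(-99) = 8*(-1/99) = -8/99 ≈ -0.080808)
r(u) = -2*u**2
X(q) = -222912 (X(q) = (-16 - 2*(-11)**2)*(451 + 413) = (-16 - 2*121)*864 = (-16 - 242)*864 = -258*864 = -222912)
Q = 130582 (Q = 410092 - 2310*(-11)**2 = 410092 - 2310*121 = 410092 - 279510 = 130582)
1/(X(G) + Q) = 1/(-222912 + 130582) = 1/(-92330) = -1/92330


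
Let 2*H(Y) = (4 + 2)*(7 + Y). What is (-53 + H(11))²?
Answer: 1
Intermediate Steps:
H(Y) = 21 + 3*Y (H(Y) = ((4 + 2)*(7 + Y))/2 = (6*(7 + Y))/2 = (42 + 6*Y)/2 = 21 + 3*Y)
(-53 + H(11))² = (-53 + (21 + 3*11))² = (-53 + (21 + 33))² = (-53 + 54)² = 1² = 1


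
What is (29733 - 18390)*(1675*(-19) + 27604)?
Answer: -47878803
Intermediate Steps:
(29733 - 18390)*(1675*(-19) + 27604) = 11343*(-31825 + 27604) = 11343*(-4221) = -47878803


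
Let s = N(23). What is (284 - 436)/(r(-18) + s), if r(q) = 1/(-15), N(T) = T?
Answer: -285/43 ≈ -6.6279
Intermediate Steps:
r(q) = -1/15 (r(q) = 1*(-1/15) = -1/15)
s = 23
(284 - 436)/(r(-18) + s) = (284 - 436)/(-1/15 + 23) = -152/344/15 = -152*15/344 = -285/43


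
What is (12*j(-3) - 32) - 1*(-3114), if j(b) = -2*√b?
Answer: 3082 - 24*I*√3 ≈ 3082.0 - 41.569*I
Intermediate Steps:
(12*j(-3) - 32) - 1*(-3114) = (12*(-2*I*√3) - 32) - 1*(-3114) = (12*(-2*I*√3) - 32) + 3114 = (-24*I*√3 - 32) + 3114 = (-32 - 24*I*√3) + 3114 = 3082 - 24*I*√3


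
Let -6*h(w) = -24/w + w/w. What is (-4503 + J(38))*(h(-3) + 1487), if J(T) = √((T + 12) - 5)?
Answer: -13378413/2 + 8913*√5/2 ≈ -6.6792e+6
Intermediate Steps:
h(w) = -⅙ + 4/w (h(w) = -(-24/w + w/w)/6 = -(-24/w + 1)/6 = -(1 - 24/w)/6 = -⅙ + 4/w)
J(T) = √(7 + T) (J(T) = √((12 + T) - 5) = √(7 + T))
(-4503 + J(38))*(h(-3) + 1487) = (-4503 + √(7 + 38))*((⅙)*(24 - 1*(-3))/(-3) + 1487) = (-4503 + √45)*((⅙)*(-⅓)*(24 + 3) + 1487) = (-4503 + 3*√5)*((⅙)*(-⅓)*27 + 1487) = (-4503 + 3*√5)*(-3/2 + 1487) = (-4503 + 3*√5)*(2971/2) = -13378413/2 + 8913*√5/2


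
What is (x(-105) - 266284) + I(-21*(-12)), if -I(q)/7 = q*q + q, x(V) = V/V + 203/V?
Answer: -10688654/15 ≈ -7.1258e+5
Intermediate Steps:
x(V) = 1 + 203/V
I(q) = -7*q - 7*q² (I(q) = -7*(q*q + q) = -7*(q² + q) = -7*(q + q²) = -7*q - 7*q²)
(x(-105) - 266284) + I(-21*(-12)) = ((203 - 105)/(-105) - 266284) - 7*(-21*(-12))*(1 - 21*(-12)) = (-1/105*98 - 266284) - 7*252*(1 + 252) = (-14/15 - 266284) - 7*252*253 = -3994274/15 - 446292 = -10688654/15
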